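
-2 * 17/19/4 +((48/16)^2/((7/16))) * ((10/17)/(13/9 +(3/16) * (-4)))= 383869/22610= 16.98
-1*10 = -10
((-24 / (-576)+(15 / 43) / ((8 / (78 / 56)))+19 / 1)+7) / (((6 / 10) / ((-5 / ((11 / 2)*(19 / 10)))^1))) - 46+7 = -59.82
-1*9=-9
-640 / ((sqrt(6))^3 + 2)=320 / 53 - 960*sqrt(6) / 53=-38.33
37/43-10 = -393/43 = -9.14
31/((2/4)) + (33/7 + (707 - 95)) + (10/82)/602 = 16752031/24682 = 678.71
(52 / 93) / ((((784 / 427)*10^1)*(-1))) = -793 / 26040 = -0.03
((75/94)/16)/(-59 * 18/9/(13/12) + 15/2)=-325/661008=-0.00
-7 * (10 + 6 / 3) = -84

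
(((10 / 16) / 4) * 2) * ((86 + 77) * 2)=815 / 8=101.88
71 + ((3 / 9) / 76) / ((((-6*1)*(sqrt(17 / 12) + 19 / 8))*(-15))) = 2591146 / 36495 -4*sqrt(51) / 2080215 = 71.00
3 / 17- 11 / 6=-169 / 102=-1.66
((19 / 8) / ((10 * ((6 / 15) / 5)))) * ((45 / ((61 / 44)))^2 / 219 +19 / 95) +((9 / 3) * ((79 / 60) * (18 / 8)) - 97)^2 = 13522870834233 / 1738451200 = 7778.69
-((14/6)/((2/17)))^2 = -393.36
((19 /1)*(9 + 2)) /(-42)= -209 /42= -4.98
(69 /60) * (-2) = -23 /10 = -2.30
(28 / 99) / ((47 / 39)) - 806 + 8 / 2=-1243538 / 1551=-801.77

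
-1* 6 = -6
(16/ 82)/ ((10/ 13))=52/ 205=0.25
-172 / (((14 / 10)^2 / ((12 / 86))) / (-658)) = 56400 / 7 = 8057.14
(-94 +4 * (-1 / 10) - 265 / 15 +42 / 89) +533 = 562576 / 1335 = 421.41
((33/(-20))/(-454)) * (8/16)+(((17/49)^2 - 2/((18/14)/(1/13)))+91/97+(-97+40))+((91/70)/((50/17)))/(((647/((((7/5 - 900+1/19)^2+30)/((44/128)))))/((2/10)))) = 95664885293313380651671/361182836633960250000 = 264.87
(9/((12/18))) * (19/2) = 513/4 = 128.25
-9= -9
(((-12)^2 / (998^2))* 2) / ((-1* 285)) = -24 / 23655095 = -0.00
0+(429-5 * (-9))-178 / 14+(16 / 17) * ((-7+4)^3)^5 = -1607022691 / 119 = -13504392.36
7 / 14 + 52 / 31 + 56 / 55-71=-231213 / 3410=-67.80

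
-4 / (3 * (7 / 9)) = -12 / 7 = -1.71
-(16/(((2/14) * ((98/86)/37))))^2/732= -162001984/8967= -18066.46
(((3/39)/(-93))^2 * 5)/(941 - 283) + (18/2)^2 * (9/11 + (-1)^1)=-155809347821/10579647078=-14.73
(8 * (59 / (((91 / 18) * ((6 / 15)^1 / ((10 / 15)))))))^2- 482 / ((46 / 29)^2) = 210456523439 / 8761298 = 24021.16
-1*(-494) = 494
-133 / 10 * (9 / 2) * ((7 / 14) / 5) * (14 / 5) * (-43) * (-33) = -11889801 / 500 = -23779.60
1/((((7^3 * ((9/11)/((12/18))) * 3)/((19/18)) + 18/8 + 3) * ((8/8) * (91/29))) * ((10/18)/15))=218196/30472169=0.01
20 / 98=10 / 49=0.20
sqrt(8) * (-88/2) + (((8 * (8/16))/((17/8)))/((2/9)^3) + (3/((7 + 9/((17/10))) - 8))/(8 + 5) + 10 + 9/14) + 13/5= 208725861/1129310 - 88 * sqrt(2)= 60.38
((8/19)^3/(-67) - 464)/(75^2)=-213233104/2584985625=-0.08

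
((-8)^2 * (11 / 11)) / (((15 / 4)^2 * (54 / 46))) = 23552 / 6075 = 3.88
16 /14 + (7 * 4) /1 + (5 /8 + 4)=33.77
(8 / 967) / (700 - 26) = 4 / 325879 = 0.00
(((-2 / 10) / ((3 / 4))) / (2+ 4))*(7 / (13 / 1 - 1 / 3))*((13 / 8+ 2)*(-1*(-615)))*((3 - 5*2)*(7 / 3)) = 407827 / 456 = 894.36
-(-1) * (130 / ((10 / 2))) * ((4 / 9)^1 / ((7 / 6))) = 208 / 21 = 9.90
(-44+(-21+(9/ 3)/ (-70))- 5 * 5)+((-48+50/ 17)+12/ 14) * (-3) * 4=524049/ 1190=440.38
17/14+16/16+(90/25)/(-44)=821/385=2.13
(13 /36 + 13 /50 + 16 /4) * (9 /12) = 4159 /1200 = 3.47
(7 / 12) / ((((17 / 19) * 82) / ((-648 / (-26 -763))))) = 1197 / 183311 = 0.01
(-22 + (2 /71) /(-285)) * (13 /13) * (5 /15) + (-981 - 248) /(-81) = 4283057 /546345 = 7.84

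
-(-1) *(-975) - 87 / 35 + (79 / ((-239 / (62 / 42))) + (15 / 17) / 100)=-333771575 / 341292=-977.96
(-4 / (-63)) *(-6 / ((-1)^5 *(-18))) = -4 / 189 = -0.02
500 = 500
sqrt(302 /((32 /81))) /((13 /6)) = 12.76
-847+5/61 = -51662/61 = -846.92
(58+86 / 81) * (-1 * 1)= -59.06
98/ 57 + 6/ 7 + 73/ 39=7691/ 1729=4.45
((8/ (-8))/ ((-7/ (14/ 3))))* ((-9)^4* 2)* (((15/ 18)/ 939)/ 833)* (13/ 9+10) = 27810/ 260729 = 0.11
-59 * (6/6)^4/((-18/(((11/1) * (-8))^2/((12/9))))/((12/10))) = 114224/5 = 22844.80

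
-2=-2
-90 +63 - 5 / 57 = -1544 / 57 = -27.09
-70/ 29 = -2.41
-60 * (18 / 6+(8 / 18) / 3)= -1700 / 9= -188.89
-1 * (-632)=632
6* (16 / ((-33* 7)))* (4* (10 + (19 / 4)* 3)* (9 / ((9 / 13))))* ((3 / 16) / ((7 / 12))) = -90792 / 539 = -168.45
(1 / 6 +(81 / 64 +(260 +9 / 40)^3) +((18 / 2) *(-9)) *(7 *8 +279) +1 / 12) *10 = 1126050304929 / 6400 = 175945360.15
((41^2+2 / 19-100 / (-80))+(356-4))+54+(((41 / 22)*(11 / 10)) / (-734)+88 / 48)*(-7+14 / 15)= 26072395457 / 12551400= 2077.25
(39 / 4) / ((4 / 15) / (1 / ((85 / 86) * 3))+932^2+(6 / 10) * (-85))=1677 / 149394692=0.00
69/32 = 2.16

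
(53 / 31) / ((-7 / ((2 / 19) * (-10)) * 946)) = 530 / 1950179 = 0.00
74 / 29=2.55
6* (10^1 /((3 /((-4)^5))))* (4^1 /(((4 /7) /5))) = -716800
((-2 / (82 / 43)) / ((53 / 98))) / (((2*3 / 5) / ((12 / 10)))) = -4214 / 2173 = -1.94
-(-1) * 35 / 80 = 0.44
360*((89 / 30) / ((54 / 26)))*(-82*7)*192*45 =-2550213120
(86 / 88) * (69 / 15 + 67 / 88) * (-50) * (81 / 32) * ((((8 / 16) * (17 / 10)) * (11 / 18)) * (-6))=46559583 / 22528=2066.74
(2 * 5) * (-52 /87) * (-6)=1040 /29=35.86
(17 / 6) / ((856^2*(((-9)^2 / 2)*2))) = 17 / 356109696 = 0.00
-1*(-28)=28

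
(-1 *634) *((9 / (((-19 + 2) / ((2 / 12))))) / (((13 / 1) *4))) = 951 / 884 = 1.08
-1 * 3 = -3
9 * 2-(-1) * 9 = 27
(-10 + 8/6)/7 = -26/21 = -1.24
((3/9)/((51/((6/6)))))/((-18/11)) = -11/2754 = -0.00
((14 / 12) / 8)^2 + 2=4657 / 2304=2.02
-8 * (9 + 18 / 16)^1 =-81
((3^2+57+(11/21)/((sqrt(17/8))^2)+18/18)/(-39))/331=-24007/4608513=-0.01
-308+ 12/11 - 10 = -3486/11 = -316.91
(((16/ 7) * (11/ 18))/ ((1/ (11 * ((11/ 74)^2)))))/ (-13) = -29282/ 1121211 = -0.03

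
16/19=0.84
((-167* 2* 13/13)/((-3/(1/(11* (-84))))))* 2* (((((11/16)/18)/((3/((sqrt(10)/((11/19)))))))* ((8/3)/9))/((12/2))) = -3173* sqrt(10)/12124728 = -0.00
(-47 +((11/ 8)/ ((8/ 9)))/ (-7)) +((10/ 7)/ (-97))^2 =-1393325365/ 29506624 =-47.22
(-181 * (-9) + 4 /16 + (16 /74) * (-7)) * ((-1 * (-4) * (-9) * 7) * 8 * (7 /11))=-849912840 /407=-2088237.94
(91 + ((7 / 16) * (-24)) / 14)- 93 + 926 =3693 / 4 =923.25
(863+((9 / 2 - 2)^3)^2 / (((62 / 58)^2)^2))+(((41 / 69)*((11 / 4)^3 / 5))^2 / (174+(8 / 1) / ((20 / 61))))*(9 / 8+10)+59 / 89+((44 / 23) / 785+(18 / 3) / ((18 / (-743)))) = 258756617899843760222779 / 322110241531562557440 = 803.32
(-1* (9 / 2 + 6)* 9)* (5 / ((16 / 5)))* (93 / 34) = -439425 / 1088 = -403.88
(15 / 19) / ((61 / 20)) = 0.26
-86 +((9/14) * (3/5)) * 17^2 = 1783/70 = 25.47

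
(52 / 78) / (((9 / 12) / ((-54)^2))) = 2592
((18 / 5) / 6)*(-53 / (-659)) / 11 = 159 / 36245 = 0.00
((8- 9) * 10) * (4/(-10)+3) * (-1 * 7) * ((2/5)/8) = 91/10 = 9.10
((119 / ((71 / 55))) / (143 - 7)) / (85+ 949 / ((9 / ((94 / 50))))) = 12375 / 5171072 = 0.00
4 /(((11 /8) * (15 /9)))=96 /55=1.75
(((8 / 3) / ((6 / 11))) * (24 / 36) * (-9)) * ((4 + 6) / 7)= -880 / 21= -41.90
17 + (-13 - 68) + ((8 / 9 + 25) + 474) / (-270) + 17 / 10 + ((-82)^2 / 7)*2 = 15793712 / 8505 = 1856.99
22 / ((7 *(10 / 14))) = 22 / 5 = 4.40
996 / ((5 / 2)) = 1992 / 5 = 398.40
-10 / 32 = -5 / 16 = -0.31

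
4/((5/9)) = 36/5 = 7.20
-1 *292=-292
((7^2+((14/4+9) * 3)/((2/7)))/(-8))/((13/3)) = -2163/416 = -5.20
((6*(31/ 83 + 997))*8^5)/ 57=5425201152/ 1577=3440203.65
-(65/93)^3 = -274625/804357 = -0.34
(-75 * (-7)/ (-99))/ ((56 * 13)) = -25/ 3432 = -0.01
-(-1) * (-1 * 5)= -5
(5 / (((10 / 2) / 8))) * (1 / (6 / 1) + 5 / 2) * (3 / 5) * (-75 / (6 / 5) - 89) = -9696 / 5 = -1939.20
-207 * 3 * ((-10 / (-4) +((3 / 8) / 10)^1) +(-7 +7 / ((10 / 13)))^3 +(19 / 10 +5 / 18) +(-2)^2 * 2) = -27294537 / 2000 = -13647.27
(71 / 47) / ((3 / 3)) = 71 / 47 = 1.51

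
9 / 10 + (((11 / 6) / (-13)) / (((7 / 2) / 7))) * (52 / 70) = 29 / 42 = 0.69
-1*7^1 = -7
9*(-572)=-5148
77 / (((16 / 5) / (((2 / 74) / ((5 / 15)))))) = 1.95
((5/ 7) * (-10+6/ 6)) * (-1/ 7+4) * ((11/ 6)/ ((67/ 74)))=-164835/ 3283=-50.21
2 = 2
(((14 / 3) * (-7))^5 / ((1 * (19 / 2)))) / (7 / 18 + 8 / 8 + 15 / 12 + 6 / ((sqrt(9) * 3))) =-10330523392 / 8721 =-1184557.21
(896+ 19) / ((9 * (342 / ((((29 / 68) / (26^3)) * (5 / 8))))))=44225 / 9809938944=0.00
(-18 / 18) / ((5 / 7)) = -7 / 5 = -1.40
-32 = -32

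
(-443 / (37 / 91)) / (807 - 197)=-1.79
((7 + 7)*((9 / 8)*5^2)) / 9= 175 / 4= 43.75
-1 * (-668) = 668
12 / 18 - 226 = -676 / 3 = -225.33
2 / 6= 1 / 3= 0.33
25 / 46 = 0.54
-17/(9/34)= -64.22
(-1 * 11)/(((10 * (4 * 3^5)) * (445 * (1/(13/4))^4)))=-314171/1107302400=-0.00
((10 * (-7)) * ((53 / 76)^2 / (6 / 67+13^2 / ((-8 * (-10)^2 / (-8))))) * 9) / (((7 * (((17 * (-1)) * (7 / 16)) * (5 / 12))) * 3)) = 1355061600 / 512200157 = 2.65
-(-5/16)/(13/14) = 35/104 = 0.34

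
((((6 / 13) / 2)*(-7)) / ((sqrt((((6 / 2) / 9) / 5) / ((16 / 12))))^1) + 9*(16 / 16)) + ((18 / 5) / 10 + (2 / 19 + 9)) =8771 / 475-42*sqrt(5) / 13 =11.24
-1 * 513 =-513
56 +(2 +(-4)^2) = 74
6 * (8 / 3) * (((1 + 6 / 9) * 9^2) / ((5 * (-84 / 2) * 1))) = -10.29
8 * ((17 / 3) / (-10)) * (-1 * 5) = 68 / 3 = 22.67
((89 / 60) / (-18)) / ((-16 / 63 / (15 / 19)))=623 / 2432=0.26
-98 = -98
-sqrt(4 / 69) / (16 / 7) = -7 * sqrt(69) / 552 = -0.11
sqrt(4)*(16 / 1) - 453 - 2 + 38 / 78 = -16478 / 39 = -422.51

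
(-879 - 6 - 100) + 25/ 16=-15735/ 16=-983.44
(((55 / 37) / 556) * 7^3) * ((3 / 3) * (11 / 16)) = 207515 / 329152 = 0.63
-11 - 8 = -19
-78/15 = -26/5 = -5.20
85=85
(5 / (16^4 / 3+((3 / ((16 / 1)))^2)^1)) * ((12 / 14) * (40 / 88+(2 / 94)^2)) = 0.00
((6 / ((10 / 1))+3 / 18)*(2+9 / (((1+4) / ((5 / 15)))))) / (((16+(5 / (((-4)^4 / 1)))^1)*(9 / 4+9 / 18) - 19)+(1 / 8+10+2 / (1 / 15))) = 153088 / 5005725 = 0.03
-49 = -49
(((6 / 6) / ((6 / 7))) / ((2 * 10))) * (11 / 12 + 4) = 413 / 1440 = 0.29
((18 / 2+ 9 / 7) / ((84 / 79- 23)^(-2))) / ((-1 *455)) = -216236808 / 19877585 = -10.88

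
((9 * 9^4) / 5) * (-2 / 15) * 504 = -19840464 / 25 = -793618.56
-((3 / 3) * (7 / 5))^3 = -343 / 125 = -2.74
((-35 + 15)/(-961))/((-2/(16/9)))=-160/8649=-0.02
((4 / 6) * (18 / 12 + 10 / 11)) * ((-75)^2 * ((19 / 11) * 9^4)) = 12387988125 / 121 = 102380067.15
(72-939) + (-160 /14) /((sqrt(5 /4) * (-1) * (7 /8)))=-867 + 256 * sqrt(5) /49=-855.32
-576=-576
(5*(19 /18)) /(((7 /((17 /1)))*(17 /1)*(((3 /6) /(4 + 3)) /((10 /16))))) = 475 /72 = 6.60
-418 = -418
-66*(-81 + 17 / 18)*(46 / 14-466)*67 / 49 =-3439873063 / 1029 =-3342928.15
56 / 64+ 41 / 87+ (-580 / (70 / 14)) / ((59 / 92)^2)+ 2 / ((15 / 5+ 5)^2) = -2720048381 / 9691104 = -280.67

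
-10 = -10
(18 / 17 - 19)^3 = -28372625 / 4913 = -5775.01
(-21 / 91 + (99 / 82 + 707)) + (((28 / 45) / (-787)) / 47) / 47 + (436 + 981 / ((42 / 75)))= 845222627459947 / 291882603285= 2895.76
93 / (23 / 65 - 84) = -6045 / 5437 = -1.11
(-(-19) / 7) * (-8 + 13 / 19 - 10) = -47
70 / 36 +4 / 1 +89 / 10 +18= 1478 / 45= 32.84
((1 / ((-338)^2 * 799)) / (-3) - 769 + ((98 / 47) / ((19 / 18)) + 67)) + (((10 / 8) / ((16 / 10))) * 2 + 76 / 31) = -449047751983795 / 645173797008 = -696.01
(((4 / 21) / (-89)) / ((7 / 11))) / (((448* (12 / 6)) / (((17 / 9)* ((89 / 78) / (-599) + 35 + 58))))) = -812525659 / 1232308074816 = -0.00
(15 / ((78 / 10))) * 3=75 / 13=5.77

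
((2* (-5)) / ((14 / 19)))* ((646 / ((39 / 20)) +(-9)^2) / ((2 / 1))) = -218215 / 78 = -2797.63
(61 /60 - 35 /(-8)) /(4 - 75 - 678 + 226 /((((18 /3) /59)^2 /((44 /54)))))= 52407 /165795040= 0.00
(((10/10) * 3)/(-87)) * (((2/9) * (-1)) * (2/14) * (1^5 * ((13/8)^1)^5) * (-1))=-371293/29933568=-0.01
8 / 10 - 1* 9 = -41 / 5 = -8.20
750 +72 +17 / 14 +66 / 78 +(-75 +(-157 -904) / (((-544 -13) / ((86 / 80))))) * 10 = 19167299 / 202748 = 94.54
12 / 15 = 4 / 5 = 0.80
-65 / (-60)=13 / 12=1.08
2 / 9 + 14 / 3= 44 / 9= 4.89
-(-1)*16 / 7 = 16 / 7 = 2.29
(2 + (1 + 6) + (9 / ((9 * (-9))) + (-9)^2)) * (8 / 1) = 6472 / 9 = 719.11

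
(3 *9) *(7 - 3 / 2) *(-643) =-190971 / 2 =-95485.50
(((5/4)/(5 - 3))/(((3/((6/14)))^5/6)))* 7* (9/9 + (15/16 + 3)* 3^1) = 3075/153664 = 0.02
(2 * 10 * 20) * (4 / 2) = 800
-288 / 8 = -36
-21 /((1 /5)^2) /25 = -21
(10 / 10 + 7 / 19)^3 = 2.56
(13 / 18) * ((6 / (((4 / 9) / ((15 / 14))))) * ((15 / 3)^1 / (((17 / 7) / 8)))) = 2925 / 17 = 172.06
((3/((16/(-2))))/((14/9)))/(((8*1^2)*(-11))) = 27/9856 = 0.00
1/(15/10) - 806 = -2416/3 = -805.33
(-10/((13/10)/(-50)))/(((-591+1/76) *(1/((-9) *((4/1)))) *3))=912000/116779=7.81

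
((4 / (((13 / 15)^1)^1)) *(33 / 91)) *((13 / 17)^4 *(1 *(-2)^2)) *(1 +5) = 8030880 / 584647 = 13.74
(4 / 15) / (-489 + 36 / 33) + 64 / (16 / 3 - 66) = -7732484 / 7325955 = -1.06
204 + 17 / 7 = 1445 / 7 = 206.43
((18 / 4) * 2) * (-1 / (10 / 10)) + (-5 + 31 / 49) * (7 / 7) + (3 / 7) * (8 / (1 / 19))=2537 / 49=51.78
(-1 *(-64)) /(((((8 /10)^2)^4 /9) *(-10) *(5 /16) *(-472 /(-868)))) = -30515625 /15104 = -2020.37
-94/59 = -1.59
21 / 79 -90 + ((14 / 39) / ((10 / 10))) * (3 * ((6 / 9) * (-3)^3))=-112065 / 1027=-109.12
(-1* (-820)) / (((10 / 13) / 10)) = 10660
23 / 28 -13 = -341 / 28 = -12.18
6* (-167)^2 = 167334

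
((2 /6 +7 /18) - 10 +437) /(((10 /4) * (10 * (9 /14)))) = 53893 /2025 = 26.61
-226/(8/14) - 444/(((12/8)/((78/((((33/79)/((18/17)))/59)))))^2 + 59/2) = -51225517996372319/124772651949554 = -410.55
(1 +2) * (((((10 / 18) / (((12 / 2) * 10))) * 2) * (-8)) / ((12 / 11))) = -11 / 27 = -0.41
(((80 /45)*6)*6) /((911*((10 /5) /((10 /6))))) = 160 /2733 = 0.06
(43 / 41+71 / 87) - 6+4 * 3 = 28054 / 3567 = 7.86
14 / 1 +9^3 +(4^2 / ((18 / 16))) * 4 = 7199 / 9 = 799.89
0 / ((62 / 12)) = 0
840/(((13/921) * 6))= 128940/13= 9918.46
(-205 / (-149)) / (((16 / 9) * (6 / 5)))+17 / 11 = 114881 / 52448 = 2.19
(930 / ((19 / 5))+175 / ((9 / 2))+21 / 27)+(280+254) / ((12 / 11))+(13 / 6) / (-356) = 31407853 / 40584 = 773.90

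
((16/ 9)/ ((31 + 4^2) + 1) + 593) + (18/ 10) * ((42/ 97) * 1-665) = -7898689/ 13095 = -603.18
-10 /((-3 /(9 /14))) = 15 /7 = 2.14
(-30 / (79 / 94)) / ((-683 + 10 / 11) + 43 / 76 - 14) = 2357520 / 45935261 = 0.05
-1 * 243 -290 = -533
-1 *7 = -7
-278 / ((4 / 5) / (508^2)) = -89677240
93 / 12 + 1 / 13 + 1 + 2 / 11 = 5153 / 572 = 9.01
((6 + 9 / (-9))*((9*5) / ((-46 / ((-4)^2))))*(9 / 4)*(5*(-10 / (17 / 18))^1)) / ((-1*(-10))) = 364500 / 391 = 932.23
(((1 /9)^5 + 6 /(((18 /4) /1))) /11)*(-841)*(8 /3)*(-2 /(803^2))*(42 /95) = 0.00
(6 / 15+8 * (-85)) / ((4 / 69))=-117231 / 10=-11723.10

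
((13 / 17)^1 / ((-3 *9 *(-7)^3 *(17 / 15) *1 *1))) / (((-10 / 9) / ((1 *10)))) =-65 / 99127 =-0.00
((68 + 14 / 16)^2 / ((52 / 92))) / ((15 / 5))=6982823 / 2496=2797.61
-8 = -8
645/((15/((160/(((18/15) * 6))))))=8600/9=955.56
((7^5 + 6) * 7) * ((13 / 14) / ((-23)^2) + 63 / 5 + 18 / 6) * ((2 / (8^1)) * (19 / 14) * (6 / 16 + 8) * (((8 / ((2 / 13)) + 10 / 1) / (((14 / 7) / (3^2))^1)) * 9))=1349956170687969 / 103040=13101282712.42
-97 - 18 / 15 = -491 / 5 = -98.20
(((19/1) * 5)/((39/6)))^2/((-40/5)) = -9025/338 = -26.70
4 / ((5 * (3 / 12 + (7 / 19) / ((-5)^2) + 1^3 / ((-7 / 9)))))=-10640 / 13579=-0.78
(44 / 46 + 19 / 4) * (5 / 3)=875 / 92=9.51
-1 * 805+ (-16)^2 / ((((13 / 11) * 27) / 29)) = -200891 / 351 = -572.34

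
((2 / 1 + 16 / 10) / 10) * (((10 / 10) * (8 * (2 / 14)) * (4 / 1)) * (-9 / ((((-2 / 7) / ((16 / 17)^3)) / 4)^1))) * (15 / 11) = 235.74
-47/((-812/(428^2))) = 2152412/203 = 10603.01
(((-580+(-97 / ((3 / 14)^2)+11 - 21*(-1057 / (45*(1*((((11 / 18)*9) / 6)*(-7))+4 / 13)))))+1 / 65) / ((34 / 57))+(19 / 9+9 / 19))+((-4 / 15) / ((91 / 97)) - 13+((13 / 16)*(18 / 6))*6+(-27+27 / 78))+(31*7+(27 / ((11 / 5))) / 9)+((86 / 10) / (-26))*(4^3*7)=-39107711425957 / 8532742680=-4583.25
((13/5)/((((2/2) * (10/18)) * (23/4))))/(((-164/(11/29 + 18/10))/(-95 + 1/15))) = 1.03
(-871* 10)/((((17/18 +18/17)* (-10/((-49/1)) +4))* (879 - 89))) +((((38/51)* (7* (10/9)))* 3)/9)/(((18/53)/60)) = 7005080650603/20605349511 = 339.96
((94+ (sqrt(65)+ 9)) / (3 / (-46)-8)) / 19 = -4738 / 7049-46 *sqrt(65) / 7049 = -0.72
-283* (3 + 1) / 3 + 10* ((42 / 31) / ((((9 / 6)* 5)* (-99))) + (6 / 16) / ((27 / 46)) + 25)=-742469 / 6138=-120.96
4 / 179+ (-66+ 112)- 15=5553 / 179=31.02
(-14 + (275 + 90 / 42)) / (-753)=-614 / 1757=-0.35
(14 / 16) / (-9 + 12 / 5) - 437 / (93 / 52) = -2000797 / 8184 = -244.48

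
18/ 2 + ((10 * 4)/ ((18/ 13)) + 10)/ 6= 15.48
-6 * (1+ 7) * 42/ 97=-2016/ 97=-20.78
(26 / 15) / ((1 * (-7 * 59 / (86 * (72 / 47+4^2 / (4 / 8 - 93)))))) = -3774368 / 7695075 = -0.49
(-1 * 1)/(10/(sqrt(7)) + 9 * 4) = -63/2243 + 5 * sqrt(7)/4486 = -0.03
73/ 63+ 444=28045/ 63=445.16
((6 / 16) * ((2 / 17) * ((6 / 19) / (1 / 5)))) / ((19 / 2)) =45 / 6137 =0.01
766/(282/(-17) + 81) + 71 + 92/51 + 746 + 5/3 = 15494434/18615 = 832.36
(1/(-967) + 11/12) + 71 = 834509/11604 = 71.92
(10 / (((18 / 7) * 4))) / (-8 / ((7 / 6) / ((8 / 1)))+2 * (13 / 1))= -245 / 7272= -0.03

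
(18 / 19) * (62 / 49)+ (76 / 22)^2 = 1479400 / 112651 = 13.13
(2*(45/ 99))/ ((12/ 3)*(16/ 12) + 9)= 30/ 473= 0.06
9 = 9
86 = 86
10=10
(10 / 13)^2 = 100 / 169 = 0.59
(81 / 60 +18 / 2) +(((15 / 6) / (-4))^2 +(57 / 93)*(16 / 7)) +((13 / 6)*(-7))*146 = -458760593 / 208320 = -2202.19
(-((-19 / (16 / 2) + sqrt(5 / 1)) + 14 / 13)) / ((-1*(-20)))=27 / 416 - sqrt(5) / 20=-0.05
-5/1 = -5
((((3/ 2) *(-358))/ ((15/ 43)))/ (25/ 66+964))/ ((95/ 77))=-1.29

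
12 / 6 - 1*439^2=-192719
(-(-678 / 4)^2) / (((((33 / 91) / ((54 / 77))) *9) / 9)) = -13445757 / 242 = -55560.98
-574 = -574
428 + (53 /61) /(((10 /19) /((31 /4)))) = 1075537 /2440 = 440.79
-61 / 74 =-0.82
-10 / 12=-5 / 6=-0.83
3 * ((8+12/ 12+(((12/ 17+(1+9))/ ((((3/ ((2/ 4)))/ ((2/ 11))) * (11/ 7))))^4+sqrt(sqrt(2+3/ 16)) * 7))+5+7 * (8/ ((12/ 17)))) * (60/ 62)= 315 * 35^(1/ 4)/ 31+1353528532117093360/ 4995067599900279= 295.69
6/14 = 0.43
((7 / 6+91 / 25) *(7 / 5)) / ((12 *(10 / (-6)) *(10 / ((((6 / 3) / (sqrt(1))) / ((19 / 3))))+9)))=-5047 / 610000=-0.01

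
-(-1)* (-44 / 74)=-22 / 37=-0.59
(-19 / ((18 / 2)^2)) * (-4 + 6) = -38 / 81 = -0.47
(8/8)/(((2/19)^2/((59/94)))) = 21299/376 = 56.65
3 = 3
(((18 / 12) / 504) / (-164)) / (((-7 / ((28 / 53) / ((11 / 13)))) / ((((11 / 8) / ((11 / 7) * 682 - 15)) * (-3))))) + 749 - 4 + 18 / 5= 748.60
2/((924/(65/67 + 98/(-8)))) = -3023/123816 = -0.02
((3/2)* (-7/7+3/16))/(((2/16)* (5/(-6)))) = 117/10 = 11.70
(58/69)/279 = 58/19251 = 0.00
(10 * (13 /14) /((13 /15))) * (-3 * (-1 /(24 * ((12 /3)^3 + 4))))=75 /3808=0.02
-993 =-993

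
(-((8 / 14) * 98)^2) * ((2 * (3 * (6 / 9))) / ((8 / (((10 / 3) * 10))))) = -156800 / 3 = -52266.67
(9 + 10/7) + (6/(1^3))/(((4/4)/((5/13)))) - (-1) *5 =1614/91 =17.74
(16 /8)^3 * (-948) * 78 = -591552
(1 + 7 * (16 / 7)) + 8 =25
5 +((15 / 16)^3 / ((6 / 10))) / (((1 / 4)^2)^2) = 5705 / 16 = 356.56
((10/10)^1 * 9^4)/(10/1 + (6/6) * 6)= 410.06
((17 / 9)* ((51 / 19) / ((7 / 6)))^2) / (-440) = -44217 / 1945790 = -0.02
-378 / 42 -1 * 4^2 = -25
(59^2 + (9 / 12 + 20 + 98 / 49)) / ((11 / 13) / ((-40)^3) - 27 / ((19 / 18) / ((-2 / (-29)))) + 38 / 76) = -1606231120000 / 579494061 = -2771.78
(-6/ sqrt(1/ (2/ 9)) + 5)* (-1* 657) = -3285 + 1314* sqrt(2) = -1426.72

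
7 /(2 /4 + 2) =14 /5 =2.80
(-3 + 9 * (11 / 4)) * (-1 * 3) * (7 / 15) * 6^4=-197316 / 5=-39463.20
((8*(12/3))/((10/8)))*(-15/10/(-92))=48/115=0.42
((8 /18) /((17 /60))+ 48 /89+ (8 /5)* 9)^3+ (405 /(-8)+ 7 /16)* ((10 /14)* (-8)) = 4785.41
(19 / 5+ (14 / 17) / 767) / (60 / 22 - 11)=-0.46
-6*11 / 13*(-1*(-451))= -29766 / 13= -2289.69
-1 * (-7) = 7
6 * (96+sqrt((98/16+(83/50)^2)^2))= 1573209/2500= 629.28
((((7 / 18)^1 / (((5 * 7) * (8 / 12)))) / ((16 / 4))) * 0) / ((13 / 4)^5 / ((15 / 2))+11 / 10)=0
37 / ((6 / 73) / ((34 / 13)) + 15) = 45917 / 18654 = 2.46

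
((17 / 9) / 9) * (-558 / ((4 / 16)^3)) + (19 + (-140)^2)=109115 / 9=12123.89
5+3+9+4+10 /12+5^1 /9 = 403 /18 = 22.39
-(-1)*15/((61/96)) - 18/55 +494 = 1735472/3355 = 517.28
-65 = -65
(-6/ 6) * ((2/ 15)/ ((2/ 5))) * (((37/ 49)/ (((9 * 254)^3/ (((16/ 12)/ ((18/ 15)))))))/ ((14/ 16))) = -370/ 13829184648027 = -0.00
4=4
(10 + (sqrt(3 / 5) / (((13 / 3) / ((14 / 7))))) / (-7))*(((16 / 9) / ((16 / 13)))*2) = 260 / 9 - 4*sqrt(15) / 105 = 28.74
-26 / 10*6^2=-468 / 5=-93.60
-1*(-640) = 640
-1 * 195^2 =-38025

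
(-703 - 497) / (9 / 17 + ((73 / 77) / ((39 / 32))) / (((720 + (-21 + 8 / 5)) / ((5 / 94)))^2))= -2266.67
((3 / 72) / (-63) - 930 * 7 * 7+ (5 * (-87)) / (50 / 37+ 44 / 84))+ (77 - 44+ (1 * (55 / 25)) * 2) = -504093195877 / 11014920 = -45764.58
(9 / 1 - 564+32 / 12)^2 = 2745649 / 9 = 305072.11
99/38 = 2.61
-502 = -502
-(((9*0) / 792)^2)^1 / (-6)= 0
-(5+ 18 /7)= -53 /7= -7.57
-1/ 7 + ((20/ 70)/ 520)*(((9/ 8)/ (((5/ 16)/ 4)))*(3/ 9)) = -319/ 2275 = -0.14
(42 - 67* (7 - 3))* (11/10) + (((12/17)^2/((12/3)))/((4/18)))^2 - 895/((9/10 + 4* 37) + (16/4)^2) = -10277338901/40507685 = -253.71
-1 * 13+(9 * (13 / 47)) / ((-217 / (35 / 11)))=-208936 / 16027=-13.04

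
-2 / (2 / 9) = -9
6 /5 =1.20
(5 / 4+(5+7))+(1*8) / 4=61 / 4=15.25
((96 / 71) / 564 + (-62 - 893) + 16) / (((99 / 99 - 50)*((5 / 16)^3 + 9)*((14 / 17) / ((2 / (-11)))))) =-218187345920 / 465710041489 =-0.47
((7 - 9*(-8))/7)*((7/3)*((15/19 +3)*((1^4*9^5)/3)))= 37318968/19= 1964156.21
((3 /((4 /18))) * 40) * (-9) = -4860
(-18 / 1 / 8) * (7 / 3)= -21 / 4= -5.25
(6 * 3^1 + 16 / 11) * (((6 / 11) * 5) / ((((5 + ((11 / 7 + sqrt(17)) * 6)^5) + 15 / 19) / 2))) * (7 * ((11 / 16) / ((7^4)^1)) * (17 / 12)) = -2809788599578973215 / 15976319243698077714269168 + 485751922869643920 * sqrt(17) / 10983719480042428428560053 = 0.00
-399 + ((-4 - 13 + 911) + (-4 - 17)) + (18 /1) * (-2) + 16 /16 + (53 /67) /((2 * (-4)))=235251 /536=438.90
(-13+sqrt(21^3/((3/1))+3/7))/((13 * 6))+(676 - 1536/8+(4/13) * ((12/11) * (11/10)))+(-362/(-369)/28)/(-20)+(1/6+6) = sqrt(37821)/273+658641983/1343160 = 491.08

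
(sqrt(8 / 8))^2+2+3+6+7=19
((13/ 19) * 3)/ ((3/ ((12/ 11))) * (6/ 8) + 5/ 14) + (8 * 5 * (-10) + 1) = -2050083/ 5149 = -398.15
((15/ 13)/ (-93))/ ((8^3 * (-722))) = 5/ 148974592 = 0.00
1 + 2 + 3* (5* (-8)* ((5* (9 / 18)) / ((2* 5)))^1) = -27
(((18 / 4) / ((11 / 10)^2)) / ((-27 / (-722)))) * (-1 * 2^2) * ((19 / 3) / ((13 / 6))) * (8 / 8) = -5487200 / 4719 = -1162.79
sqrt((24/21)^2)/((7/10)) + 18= 962/49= 19.63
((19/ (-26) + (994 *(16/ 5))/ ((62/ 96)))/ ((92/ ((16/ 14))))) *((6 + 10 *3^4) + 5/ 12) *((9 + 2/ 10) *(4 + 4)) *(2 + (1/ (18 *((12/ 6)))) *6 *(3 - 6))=388847769718/ 70525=5513616.02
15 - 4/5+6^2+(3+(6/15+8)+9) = 353/5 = 70.60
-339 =-339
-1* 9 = -9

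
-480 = -480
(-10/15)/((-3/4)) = 0.89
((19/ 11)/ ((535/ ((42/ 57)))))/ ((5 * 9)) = 14/ 264825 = 0.00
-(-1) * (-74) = -74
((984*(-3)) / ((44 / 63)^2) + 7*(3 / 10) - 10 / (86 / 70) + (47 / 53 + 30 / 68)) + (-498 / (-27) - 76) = -2579638107353 / 421911270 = -6114.17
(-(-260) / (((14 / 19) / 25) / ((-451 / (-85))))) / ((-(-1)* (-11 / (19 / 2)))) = -4810325 / 119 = -40422.90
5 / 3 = 1.67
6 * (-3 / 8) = -9 / 4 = -2.25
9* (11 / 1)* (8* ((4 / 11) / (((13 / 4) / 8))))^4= 9895604649984 / 38014691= 260310.01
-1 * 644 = -644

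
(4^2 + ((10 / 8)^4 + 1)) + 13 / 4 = 5809 / 256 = 22.69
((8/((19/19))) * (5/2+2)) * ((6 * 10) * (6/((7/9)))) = 16662.86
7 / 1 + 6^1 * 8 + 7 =62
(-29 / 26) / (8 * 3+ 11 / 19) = -551 / 12142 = -0.05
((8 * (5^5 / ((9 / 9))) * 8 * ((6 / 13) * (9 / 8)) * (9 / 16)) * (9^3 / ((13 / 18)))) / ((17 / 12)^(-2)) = 159985884375 / 1352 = 118332754.72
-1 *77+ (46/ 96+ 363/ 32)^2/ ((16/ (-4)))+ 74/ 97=-397567105/ 3575808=-111.18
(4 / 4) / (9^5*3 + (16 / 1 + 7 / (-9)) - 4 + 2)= 9 / 1594442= 0.00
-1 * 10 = -10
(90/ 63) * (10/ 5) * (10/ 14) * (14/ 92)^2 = 0.05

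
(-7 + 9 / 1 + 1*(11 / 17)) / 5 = 9 / 17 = 0.53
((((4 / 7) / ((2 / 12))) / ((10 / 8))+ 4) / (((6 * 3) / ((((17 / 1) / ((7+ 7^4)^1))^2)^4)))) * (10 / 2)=411569689019 / 35609216201629440975940091904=0.00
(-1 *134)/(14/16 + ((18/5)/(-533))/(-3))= -2856880/18703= -152.75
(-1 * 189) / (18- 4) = -27 / 2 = -13.50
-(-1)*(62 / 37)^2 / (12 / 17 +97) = 65348 / 2273909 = 0.03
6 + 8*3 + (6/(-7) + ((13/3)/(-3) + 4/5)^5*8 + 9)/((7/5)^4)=158234960231/4962182715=31.89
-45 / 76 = -0.59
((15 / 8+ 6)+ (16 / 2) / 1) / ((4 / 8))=127 / 4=31.75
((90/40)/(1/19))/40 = 171/160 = 1.07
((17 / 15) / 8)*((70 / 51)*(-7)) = -49 / 36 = -1.36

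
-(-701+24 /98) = 34337 /49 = 700.76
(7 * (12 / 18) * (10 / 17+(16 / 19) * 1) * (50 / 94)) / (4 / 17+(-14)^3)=-13475 / 10413273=-0.00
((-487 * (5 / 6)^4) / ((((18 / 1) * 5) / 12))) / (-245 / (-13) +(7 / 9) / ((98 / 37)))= -5539625 / 3385908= -1.64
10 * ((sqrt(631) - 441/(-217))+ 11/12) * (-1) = -10 * sqrt(631) - 5485/186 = -280.69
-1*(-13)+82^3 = 551381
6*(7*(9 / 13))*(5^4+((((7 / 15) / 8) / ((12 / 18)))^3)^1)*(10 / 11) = 4652312679 / 281600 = 16521.00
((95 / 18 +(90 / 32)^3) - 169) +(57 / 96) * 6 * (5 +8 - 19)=-6003299 / 36864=-162.85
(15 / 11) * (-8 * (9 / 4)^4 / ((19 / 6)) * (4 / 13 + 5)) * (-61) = 1242686205 / 43472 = 28585.90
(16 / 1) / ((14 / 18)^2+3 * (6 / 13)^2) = 12.86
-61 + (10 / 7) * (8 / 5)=-411 / 7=-58.71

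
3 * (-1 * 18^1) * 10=-540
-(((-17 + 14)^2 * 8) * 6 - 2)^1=-430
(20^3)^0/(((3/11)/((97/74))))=1067/222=4.81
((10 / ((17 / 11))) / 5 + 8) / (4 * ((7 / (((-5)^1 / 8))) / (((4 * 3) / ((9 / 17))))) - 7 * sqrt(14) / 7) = 9480 / 5209 - 33575 * sqrt(14) / 36463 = -1.63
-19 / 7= -2.71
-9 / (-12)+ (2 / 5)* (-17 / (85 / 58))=-389 / 100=-3.89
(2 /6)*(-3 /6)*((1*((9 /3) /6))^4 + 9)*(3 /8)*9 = -1305 /256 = -5.10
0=0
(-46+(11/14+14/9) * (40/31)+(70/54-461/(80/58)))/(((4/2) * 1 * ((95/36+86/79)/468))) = -271429109211/11502085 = -23598.25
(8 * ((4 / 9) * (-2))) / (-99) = 64 / 891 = 0.07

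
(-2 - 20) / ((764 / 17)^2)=-3179 / 291848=-0.01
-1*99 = -99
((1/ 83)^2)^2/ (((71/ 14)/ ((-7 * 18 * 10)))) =-17640/ 3369540791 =-0.00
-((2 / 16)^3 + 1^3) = -513 / 512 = -1.00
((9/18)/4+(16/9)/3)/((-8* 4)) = -0.02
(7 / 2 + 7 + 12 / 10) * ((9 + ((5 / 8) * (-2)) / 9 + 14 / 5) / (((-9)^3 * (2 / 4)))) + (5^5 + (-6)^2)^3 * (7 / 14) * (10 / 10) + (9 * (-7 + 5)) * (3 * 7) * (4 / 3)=1151253613373563 / 72900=15792230636.13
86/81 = 1.06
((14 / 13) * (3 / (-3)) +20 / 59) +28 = 20910 / 767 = 27.26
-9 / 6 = -3 / 2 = -1.50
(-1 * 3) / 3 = -1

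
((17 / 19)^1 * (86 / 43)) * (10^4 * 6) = 2040000 / 19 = 107368.42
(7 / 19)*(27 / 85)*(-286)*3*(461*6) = -448540092 / 1615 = -277733.80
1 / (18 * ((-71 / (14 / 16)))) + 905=9252713 / 10224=905.00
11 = 11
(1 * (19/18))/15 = 19/270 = 0.07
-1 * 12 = -12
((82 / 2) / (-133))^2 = 1681 / 17689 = 0.10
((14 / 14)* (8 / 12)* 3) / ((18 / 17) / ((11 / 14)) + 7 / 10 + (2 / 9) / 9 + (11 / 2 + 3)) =75735 / 400346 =0.19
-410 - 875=-1285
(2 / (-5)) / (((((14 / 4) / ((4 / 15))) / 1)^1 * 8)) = -2 / 525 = -0.00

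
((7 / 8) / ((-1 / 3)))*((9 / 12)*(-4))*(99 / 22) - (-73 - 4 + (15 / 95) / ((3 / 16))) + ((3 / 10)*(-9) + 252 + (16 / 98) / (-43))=360.89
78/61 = 1.28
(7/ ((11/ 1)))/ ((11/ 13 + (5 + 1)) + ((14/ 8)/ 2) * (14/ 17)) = 6188/ 73579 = 0.08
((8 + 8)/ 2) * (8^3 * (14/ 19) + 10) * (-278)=-16364192/ 19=-861273.26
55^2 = 3025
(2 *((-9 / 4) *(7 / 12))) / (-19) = 0.14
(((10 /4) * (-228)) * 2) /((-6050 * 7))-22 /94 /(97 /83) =-0.17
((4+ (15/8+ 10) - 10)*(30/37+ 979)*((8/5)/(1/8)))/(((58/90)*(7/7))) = 122680152/1073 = 114333.79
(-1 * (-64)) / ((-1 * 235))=-64 / 235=-0.27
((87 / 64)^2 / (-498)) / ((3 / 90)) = -37845 / 339968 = -0.11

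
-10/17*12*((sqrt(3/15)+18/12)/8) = -45/34-3*sqrt(5)/17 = -1.72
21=21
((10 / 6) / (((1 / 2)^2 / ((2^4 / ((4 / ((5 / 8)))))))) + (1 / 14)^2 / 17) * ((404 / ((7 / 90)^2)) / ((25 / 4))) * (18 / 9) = 14538444192 / 40817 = 356186.01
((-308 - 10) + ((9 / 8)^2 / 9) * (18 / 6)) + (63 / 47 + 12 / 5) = -4720119 / 15040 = -313.84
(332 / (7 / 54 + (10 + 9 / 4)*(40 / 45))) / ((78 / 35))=2988 / 221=13.52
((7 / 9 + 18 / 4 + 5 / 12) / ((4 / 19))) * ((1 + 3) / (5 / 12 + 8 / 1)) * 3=3895 / 101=38.56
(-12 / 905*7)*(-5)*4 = 336 / 181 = 1.86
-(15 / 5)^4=-81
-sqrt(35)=-5.92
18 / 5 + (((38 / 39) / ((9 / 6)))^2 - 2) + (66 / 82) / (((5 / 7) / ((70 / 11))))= 25796902 / 2806245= 9.19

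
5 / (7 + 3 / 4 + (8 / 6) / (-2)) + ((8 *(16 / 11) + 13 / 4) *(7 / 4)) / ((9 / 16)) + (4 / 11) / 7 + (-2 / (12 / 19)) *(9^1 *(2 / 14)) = 43.00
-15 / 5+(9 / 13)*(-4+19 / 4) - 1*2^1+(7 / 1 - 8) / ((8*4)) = -1877 / 416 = -4.51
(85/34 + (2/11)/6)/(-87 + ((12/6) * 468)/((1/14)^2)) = 167/12102354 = 0.00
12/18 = 2/3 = 0.67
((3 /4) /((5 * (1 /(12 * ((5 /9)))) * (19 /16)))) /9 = 16 /171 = 0.09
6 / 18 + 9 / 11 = 38 / 33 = 1.15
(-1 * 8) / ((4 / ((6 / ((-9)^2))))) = -4 / 27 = -0.15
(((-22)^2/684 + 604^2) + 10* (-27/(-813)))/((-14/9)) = -16905986437/72086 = -234525.24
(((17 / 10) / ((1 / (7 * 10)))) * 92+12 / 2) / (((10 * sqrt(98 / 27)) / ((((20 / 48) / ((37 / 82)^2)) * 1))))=9206837 * sqrt(6) / 19166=1176.67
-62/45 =-1.38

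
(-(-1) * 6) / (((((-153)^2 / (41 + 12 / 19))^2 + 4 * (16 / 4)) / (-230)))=-863439780 / 197831253337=-0.00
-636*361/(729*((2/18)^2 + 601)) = -38266/73023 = -0.52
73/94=0.78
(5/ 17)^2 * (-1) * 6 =-150/ 289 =-0.52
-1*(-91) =91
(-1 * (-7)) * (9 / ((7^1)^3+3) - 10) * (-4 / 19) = 48314 / 3287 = 14.70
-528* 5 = -2640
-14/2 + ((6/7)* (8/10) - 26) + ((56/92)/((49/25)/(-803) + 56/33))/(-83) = -31481428491/974095885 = -32.32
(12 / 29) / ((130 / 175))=210 / 377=0.56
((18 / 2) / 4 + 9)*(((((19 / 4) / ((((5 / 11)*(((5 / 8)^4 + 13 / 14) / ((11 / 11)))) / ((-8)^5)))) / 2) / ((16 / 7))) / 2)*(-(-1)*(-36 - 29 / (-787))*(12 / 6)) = 227948119719936 / 8132071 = 28030758.67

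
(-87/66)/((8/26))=-4.28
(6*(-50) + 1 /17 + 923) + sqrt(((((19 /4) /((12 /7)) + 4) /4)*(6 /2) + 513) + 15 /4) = sqrt(33397) /8 + 10592 /17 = 645.90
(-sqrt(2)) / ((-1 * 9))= sqrt(2) / 9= 0.16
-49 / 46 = -1.07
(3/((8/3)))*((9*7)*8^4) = 290304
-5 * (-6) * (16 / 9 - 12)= -920 / 3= -306.67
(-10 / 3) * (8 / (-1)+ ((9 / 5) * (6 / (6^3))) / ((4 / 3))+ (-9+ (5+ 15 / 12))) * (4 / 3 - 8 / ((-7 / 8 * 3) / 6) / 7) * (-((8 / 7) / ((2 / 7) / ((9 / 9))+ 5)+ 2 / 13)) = -11059585 / 212121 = -52.14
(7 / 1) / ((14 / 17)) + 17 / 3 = 85 / 6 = 14.17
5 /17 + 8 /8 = 22 /17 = 1.29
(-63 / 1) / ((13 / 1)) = -63 / 13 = -4.85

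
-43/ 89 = -0.48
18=18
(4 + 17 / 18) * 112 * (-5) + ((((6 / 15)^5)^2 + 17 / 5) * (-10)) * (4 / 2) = -49867224364 / 17578125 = -2836.89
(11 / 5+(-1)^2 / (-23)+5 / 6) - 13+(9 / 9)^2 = -6217 / 690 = -9.01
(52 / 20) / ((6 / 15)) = 13 / 2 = 6.50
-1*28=-28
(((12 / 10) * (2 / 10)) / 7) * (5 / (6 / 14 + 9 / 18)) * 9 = 108 / 65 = 1.66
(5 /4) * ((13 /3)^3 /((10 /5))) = 10985 /216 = 50.86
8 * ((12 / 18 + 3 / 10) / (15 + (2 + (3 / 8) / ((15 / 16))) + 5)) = 0.35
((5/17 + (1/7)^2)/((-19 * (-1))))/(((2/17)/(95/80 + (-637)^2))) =850494313/14896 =57095.48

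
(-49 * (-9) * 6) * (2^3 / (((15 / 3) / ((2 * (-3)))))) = -127008 / 5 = -25401.60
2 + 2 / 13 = 28 / 13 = 2.15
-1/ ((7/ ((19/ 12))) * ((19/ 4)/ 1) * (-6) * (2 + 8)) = 1/ 1260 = 0.00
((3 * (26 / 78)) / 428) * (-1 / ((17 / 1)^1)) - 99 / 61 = -720385 / 443836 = -1.62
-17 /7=-2.43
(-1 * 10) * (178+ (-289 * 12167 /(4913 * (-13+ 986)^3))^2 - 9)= -414439927426205664171380 /245230726287694783321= -1690.00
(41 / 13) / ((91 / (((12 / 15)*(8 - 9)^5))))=-164 / 5915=-0.03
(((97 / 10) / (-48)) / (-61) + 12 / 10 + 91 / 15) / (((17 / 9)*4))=127719 / 132736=0.96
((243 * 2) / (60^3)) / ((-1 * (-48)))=3 / 64000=0.00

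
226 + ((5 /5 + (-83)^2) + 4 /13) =92512 /13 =7116.31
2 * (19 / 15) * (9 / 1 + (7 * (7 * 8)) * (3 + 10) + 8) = 194294 / 15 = 12952.93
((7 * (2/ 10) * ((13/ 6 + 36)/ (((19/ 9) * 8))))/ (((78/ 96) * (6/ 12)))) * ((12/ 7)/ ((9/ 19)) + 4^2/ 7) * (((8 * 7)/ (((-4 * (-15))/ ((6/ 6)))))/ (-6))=-397544/ 55575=-7.15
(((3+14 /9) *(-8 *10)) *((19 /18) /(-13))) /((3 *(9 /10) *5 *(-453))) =-62320 /12879243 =-0.00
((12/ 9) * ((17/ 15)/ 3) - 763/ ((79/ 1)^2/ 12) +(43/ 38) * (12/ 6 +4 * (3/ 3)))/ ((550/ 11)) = 93265247/ 800408250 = 0.12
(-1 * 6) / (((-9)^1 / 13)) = 26 / 3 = 8.67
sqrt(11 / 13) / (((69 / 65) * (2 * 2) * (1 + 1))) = 5 * sqrt(143) / 552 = 0.11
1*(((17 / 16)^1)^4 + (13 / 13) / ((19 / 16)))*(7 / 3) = 18448325 / 3735552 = 4.94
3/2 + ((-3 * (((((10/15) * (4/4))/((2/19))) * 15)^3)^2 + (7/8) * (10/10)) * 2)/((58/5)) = -88211026874617/232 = -380219943425.07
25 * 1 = 25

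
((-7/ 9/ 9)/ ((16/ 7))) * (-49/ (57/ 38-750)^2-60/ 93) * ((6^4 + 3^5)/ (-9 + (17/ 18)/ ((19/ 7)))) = -99116455298/ 22840612729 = -4.34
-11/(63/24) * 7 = -88/3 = -29.33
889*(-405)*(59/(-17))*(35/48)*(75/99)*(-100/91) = -7375921875/9724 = -758527.55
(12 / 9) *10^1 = 40 / 3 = 13.33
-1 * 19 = -19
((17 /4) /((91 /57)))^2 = 938961 /132496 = 7.09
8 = 8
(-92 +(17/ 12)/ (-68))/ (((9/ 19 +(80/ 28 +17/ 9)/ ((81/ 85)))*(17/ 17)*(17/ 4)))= -142753023/ 35959216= -3.97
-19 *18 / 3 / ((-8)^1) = 57 / 4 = 14.25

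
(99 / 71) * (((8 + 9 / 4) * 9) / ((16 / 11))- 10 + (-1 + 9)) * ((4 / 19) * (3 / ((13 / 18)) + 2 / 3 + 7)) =59802303 / 280592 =213.13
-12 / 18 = -2 / 3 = -0.67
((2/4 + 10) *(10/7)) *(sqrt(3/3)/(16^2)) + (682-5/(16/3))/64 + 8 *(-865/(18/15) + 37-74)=-18591641/3072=-6051.97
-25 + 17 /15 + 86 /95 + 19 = -1129 /285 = -3.96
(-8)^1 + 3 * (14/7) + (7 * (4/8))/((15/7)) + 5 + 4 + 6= 439/30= 14.63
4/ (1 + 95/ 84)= 336/ 179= 1.88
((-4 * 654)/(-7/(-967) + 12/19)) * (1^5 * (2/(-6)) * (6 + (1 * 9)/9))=112148792/11737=9555.15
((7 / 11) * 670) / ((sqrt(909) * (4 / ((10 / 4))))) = 11725 * sqrt(101) / 13332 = 8.84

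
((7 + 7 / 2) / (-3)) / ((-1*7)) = 1 / 2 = 0.50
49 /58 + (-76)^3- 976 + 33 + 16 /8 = -439916.16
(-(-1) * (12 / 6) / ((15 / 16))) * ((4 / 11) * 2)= 256 / 165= 1.55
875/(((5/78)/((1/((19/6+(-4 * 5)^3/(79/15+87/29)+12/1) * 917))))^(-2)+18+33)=577445798044028571875/33656840800491004539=17.16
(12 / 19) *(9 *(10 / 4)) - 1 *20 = -5.79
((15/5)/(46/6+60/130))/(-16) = -0.02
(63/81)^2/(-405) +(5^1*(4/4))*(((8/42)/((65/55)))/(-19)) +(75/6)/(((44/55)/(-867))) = -13546.92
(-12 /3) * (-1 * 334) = 1336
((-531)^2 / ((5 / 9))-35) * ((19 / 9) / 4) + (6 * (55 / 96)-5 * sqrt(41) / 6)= 192850499 / 720-5 * sqrt(41) / 6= 267842.58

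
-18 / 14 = -9 / 7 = -1.29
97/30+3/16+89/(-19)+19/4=15899/4560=3.49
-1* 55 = -55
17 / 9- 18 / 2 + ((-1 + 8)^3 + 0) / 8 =2575 / 72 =35.76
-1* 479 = -479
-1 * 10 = -10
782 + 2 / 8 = 3129 / 4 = 782.25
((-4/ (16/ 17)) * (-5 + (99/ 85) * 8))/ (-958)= 367/ 19160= 0.02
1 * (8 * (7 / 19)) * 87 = 4872 / 19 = 256.42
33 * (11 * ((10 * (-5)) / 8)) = -9075 / 4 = -2268.75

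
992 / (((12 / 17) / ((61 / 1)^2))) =15687736 / 3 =5229245.33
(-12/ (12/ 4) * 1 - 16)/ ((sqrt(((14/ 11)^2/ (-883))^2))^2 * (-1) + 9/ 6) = -91323413192/ 6849240623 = -13.33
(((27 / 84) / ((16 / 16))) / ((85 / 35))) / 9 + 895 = 60861 / 68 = 895.01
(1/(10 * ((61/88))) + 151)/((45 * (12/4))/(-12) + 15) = 184396/4575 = 40.31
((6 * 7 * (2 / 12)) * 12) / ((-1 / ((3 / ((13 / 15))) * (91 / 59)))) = -448.47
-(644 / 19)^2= -414736 / 361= -1148.85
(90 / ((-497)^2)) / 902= 45 / 111401059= 0.00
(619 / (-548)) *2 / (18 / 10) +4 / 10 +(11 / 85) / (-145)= -26015621 / 30393450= -0.86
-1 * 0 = 0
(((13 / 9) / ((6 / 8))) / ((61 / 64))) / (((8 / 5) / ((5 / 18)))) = 5200 / 14823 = 0.35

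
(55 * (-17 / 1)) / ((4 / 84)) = -19635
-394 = -394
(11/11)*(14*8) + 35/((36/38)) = 2681/18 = 148.94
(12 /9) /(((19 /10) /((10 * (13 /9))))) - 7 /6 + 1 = 10229 /1026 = 9.97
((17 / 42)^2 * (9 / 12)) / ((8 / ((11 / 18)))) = 3179 / 338688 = 0.01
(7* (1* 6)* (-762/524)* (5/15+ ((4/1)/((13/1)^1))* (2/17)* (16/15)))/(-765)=365379/12304175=0.03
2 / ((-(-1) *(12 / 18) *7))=3 / 7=0.43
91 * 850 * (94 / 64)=1817725 / 16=113607.81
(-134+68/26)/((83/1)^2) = -1708/89557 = -0.02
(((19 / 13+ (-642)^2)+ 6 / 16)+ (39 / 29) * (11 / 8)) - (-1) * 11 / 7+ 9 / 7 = 412170.54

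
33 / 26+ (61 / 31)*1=2609 / 806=3.24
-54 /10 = -27 /5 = -5.40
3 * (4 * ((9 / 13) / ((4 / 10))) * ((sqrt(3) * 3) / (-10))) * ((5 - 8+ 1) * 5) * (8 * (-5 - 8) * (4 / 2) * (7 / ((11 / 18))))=-1632960 * sqrt(3) / 11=-257124.52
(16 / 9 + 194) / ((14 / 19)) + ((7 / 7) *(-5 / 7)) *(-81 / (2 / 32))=75059 / 63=1191.41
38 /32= 19 /16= 1.19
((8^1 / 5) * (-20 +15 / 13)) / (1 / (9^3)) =-285768 / 13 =-21982.15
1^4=1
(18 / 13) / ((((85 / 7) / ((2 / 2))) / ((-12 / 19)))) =-0.07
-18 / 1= -18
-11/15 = -0.73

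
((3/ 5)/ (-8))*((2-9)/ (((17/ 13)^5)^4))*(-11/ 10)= -4390146631997464670363031/ 1625692562659029008960640400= -0.00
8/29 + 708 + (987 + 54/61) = 3000509/1769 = 1696.16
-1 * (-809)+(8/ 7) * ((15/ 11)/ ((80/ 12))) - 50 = 58461/ 77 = 759.23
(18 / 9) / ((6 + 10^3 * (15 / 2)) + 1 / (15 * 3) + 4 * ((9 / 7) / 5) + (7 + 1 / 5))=630 / 2366989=0.00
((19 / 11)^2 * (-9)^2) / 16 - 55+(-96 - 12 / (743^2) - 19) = -165547925303 / 1068766864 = -154.90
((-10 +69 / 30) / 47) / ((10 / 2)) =-77 / 2350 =-0.03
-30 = -30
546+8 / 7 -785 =-1665 / 7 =-237.86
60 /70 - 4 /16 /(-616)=2113 /2464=0.86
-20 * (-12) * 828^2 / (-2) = -82270080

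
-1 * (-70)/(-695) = -14/139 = -0.10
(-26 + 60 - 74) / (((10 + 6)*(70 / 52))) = -13 / 7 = -1.86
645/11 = 58.64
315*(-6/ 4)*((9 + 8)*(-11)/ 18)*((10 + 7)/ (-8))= -10431.09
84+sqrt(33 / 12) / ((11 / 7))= 7 * sqrt(11) / 22+84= 85.06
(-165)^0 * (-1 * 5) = -5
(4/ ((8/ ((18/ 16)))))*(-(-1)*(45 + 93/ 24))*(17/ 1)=59823/ 128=467.37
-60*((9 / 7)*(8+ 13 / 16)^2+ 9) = -2925855 / 448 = -6530.93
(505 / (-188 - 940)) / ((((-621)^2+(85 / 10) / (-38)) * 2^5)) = -9595 / 264481699776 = -0.00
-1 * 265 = -265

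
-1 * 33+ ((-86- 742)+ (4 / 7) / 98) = -295321 / 343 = -860.99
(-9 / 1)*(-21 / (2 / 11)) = 2079 / 2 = 1039.50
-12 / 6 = -2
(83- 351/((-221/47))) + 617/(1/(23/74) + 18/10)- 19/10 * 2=13576604/49045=276.82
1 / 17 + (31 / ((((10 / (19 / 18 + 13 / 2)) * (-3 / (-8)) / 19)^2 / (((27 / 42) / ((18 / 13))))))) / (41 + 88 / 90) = 45749865971 / 91040355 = 502.52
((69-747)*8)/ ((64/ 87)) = -29493/ 4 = -7373.25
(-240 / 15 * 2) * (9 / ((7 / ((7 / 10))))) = -144 / 5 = -28.80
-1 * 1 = -1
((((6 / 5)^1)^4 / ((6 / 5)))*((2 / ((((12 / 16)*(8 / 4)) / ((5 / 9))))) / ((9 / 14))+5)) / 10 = 1196 / 1125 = 1.06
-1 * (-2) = 2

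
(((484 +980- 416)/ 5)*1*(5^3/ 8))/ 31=3275/ 31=105.65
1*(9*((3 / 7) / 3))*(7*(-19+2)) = -153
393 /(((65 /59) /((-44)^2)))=690615.88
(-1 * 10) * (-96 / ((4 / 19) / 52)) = 237120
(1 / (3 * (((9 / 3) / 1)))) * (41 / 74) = 41 / 666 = 0.06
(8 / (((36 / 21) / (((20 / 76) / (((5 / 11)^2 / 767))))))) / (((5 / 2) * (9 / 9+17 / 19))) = 649649 / 675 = 962.44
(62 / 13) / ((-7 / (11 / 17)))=-682 / 1547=-0.44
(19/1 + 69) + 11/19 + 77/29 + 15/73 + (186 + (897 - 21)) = 46394801/40223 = 1153.44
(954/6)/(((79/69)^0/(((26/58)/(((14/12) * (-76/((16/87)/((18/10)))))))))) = -27560/335559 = -0.08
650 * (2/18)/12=325/54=6.02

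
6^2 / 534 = 6 / 89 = 0.07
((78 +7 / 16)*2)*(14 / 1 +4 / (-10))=4267 / 2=2133.50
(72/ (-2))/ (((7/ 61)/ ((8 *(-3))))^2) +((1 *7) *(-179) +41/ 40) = -3088800111/ 1960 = -1575918.42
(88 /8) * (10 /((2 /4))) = 220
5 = 5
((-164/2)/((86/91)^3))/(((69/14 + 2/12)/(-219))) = 142092594189/34028996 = 4175.63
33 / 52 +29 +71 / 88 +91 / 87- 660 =-62554601 / 99528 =-628.51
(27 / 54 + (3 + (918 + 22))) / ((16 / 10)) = 9435 / 16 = 589.69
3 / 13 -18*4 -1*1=-946 / 13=-72.77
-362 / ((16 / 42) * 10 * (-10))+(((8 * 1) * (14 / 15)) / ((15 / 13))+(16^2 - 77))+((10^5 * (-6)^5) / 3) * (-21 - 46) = 12503808140381 / 720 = 17366400194.97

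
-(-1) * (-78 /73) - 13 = -1027 /73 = -14.07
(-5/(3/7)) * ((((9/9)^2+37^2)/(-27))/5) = 9590/81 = 118.40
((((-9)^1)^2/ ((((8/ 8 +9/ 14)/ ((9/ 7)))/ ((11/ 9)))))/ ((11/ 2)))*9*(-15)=-43740/ 23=-1901.74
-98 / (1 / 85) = -8330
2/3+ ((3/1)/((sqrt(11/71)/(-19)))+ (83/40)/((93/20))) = 69/62 - 57 * sqrt(781)/11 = -143.70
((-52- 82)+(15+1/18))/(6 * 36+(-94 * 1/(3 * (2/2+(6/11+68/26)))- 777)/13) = -16560635/21671358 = -0.76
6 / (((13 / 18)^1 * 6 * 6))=3 / 13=0.23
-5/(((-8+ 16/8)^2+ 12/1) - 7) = -5/41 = -0.12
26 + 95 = 121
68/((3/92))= 6256/3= 2085.33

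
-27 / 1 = -27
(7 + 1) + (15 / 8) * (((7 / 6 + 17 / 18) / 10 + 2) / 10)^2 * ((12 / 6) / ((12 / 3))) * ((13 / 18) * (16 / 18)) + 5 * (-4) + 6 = -104461187 / 17496000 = -5.97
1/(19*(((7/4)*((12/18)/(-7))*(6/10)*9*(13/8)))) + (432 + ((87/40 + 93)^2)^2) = 466953092853810223/5690880000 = 82052879.85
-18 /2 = -9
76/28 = 19/7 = 2.71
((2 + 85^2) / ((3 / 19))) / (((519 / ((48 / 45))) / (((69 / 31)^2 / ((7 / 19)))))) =7360709136 / 5818855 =1264.98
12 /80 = 3 /20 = 0.15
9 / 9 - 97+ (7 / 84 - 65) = -1931 / 12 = -160.92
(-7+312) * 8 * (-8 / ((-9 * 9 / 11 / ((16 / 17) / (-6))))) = -1717760 / 4131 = -415.82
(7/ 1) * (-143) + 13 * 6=-923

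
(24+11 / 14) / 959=347 / 13426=0.03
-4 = -4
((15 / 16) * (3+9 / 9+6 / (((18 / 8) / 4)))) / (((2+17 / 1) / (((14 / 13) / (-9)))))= -385 / 4446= -0.09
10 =10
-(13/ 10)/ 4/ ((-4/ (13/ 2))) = 169/ 320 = 0.53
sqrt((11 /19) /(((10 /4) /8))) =4 *sqrt(1045) /95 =1.36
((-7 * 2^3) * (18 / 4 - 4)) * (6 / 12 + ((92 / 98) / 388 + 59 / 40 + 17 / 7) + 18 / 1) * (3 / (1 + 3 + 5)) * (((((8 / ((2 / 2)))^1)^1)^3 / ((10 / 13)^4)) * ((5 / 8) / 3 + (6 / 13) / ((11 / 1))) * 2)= -2923361269244 / 19096875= -153080.61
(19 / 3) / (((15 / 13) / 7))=1729 / 45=38.42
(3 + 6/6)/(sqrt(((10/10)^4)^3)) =4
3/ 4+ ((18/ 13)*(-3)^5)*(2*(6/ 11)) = -209523/ 572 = -366.30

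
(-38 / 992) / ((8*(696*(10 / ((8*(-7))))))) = 0.00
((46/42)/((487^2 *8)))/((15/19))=437/597665880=0.00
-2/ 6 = -1/ 3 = -0.33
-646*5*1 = -3230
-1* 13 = -13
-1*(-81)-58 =23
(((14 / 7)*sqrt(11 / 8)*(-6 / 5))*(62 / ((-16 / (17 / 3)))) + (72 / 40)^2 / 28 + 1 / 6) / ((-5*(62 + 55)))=-527*sqrt(22) / 23400 - 593 / 1228500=-0.11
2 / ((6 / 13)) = 13 / 3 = 4.33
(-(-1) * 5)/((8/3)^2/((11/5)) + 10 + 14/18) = 495/1387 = 0.36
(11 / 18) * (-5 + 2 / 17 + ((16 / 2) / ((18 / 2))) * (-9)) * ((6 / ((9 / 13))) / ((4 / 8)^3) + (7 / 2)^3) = -2162479 / 2448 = -883.37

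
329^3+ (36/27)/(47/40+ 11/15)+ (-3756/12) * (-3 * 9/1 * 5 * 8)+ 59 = 8232410012/229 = 35949388.70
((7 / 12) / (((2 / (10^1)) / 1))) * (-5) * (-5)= 875 / 12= 72.92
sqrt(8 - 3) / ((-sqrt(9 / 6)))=-1.83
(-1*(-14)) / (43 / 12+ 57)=0.23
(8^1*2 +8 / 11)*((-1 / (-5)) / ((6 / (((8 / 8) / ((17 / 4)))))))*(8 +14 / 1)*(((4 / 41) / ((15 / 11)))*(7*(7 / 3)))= 3.37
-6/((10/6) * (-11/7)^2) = -882/605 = -1.46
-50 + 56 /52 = -636 /13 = -48.92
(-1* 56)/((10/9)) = -252/5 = -50.40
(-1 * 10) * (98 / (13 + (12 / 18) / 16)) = -23520 / 313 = -75.14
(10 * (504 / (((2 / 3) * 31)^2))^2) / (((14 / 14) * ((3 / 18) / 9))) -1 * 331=420.92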